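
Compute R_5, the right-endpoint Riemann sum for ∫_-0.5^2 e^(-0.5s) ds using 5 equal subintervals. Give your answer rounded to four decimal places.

1.6128

Δs = (2 − (-0.5))/5 = 0.5.
Right endpoints: 0, 0.5, 1, 1.5, 2.
f(0) ≈ 1.0000, f(0.5) ≈ 0.7788, f(1) ≈ 0.6065, f(1.5) ≈ 0.4724, f(2) ≈ 0.3679.
Sum = Δs · [f(0) + f(0.5) + f(1) + f(1.5) + f(2)].
Sum ≈ 1.6128.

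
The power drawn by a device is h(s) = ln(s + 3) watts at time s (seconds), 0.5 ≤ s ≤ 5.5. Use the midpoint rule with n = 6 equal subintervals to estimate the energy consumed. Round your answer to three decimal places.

8.811

Δs = (5.5 − 0.5)/6 = 5/6.
Midpoints: 11/12, 1.75, 31/12, 41/12, 4.25, 61/12.
h(11/12) ≈ 1.365, h(1.75) ≈ 1.558, h(31/12) ≈ 1.720, h(41/12) ≈ 1.859, h(4.25) ≈ 1.981, h(61/12) ≈ 2.090.
Sum = Δs · [h(11/12) + h(1.75) + h(31/12) + ...].
Sum ≈ 8.811.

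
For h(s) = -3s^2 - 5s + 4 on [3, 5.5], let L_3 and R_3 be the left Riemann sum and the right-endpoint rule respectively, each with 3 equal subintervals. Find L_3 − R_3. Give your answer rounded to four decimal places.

63.5417

L_3 ≈ -151.597222.
R_3 ≈ -215.138889.
L_3 − R_3 ≈ 63.5417.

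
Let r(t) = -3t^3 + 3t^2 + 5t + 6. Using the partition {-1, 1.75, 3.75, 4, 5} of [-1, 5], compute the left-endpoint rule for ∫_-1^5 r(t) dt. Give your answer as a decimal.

Subinterval widths: 2.75, 2, 0.25, 1.
Left endpoints: -1, 1.75, 3.75, 4.
r(-1) = 7, r(1.75) = 7.859375, r(3.75) = -91.265625, r(4) = -118.
Sum = Σ Δt_i · r(t_i).
Sum = -105.84765625.

-105.84765625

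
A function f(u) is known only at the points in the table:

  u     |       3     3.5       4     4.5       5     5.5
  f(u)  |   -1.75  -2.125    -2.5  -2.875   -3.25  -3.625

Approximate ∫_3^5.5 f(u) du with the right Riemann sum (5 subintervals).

Δu = 0.5.
Sum = 0.5·[(-2.125) + (-2.5) + (-2.875) + (-3.25) + (-3.625)] = -7.1875.

-7.1875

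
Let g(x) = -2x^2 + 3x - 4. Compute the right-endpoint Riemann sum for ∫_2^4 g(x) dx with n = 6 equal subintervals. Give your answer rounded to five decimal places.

-30.40741

Δx = (4 − 2)/6 = 1/3.
Right endpoints: 7/3, 8/3, 3, 10/3, 11/3, 4.
g(7/3) = -71/9, g(8/3) = -92/9, g(3) = -13, g(10/3) = -146/9, g(11/3) = -179/9, g(4) = -24.
Sum = Δx · [g(7/3) + g(8/3) + g(3) + ...].
Sum ≈ -30.40741.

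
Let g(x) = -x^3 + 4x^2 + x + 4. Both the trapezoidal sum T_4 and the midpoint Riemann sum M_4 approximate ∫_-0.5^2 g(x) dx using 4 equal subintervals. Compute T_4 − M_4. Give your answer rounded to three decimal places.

0.427

T_4 ≈ 19.00879.
M_4 ≈ 18.58154.
T_4 − M_4 ≈ 0.427.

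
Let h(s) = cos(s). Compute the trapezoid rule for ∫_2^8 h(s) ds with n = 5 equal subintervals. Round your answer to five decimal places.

0.07021

Δs = (8 − 2)/5 = 1.2.
h(2) ≈ -0.41615, h(3.2) ≈ -0.99829, h(4.4) ≈ -0.30733, h(5.6) ≈ 0.77557, h(6.8) ≈ 0.86940, h(8) ≈ -0.14550.
T_5 = (Δs/2)·[h(s_0) + 2h(s_1) + ... + 2h(s_{4}) + h(s_5)].
Sum ≈ 0.07021.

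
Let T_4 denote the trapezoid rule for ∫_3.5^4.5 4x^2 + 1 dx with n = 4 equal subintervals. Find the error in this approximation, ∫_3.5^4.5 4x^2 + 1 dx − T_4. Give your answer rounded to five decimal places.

-0.04167

Exact integral: ∫_3.5^4.5 f(x) dx ≈ 65.3333333.
T_4 = 65.375.
Error ≈ 65.3333333 − 65.375 ≈ -0.04167.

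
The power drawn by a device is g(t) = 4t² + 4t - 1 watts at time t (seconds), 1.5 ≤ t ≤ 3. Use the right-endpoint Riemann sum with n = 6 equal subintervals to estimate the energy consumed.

Δt = (3 − 1.5)/6 = 0.25.
Right endpoints: 1.75, 2, 2.25, 2.5, 2.75, 3.
g(1.75) = 18.25, g(2) = 23, g(2.25) = 28.25, g(2.5) = 34, g(2.75) = 40.25, g(3) = 47.
Sum = Δt · [g(1.75) + g(2) + g(2.25) + ...].
Sum = 47.6875.

47.6875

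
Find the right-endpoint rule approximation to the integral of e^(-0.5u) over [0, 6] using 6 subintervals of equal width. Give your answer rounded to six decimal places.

Δu = (6 − 0)/6 = 1.
Right endpoints: 1, 2, 3, 4, 5, 6.
f(1) ≈ 0.606531, f(2) ≈ 0.367879, f(3) ≈ 0.223130, f(4) ≈ 0.135335, f(5) ≈ 0.082085, f(6) ≈ 0.049787.
Sum = Δu · [f(1) + f(2) + f(3) + ...].
Sum ≈ 1.464748.

1.464748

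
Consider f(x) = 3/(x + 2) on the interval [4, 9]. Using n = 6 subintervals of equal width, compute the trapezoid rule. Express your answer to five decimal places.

1.82179

Δx = (9 − 4)/6 = 5/6.
f(4) = 0.5, f(29/6) = 18/41, f(17/3) = 9/23, f(6.5) = 6/17, f(22/3) = 9/28, f(49/6) = 18/61, f(9) = 3/11.
T_6 = (Δx/2)·[f(x_0) + 2f(x_1) + ... + 2f(x_{5}) + f(x_6)].
Sum ≈ 1.82179.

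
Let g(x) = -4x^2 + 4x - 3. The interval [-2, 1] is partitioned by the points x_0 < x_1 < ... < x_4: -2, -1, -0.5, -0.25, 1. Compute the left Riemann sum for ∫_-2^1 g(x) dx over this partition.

Subinterval widths: 1, 0.5, 0.25, 1.25.
Left endpoints: -2, -1, -0.5, -0.25.
g(-2) = -27, g(-1) = -11, g(-0.5) = -6, g(-0.25) = -4.25.
Sum = Σ Δx_i · g(x_i).
Sum = -39.3125.

-39.3125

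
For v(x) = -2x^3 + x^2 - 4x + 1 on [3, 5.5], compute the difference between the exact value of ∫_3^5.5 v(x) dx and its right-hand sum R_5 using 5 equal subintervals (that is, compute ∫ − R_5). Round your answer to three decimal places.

69.427

Exact integral: ∫_3^5.5 v(x) dx ≈ -410.57292.
R_5 = -480.
Error ≈ -410.57292 − (-480) ≈ 69.427.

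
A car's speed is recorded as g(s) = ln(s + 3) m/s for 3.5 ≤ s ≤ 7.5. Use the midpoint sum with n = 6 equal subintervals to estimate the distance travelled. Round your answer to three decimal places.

8.524

Δs = (7.5 − 3.5)/6 = 2/3.
Midpoints: 23/6, 4.5, 31/6, 35/6, 6.5, 43/6.
g(23/6) ≈ 1.922, g(4.5) ≈ 2.015, g(31/6) ≈ 2.100, g(35/6) ≈ 2.179, g(6.5) ≈ 2.251, g(43/6) ≈ 2.319.
Sum = Δs · [g(23/6) + g(4.5) + g(31/6) + ...].
Sum ≈ 8.524.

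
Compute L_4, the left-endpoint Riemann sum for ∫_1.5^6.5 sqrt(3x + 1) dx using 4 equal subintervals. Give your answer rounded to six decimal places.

16.356021

Δx = (6.5 − 1.5)/4 = 1.25.
Left endpoints: 1.5, 2.75, 4, 5.25.
f(1.5) ≈ 2.345208, f(2.75) ≈ 3.041381, f(4) ≈ 3.605551, f(5.25) ≈ 4.092676.
Sum = Δx · [f(1.5) + f(2.75) + f(4) + f(5.25)].
Sum ≈ 16.356021.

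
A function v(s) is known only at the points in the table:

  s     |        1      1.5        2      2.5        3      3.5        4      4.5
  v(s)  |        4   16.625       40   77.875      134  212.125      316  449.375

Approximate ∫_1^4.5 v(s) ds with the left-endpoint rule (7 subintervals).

400.3125

Δs = 0.5.
Sum = 0.5·[4 + 16.625 + 40 + 77.875 + 134 + 212.125 + 316] = 400.3125.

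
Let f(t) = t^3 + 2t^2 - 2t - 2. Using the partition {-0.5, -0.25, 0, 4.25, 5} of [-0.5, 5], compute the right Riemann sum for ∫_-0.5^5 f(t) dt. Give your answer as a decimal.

556.5625

Subinterval widths: 0.25, 0.25, 4.25, 0.75.
Right endpoints: -0.25, 0, 4.25, 5.
f(-0.25) = -1.390625, f(0) = -2, f(4.25) = 102.390625, f(5) = 163.
Sum = Σ Δt_i · f(t_i).
Sum = 556.5625.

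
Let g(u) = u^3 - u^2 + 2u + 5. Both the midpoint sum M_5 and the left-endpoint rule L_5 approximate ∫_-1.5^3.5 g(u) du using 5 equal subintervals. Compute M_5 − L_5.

M_5 = 55.
L_5 = 34.375.
M_5 − L_5 = 20.625.

20.625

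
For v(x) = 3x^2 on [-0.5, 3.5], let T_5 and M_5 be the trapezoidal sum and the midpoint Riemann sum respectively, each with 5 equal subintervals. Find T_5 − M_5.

T_5 = 44.28.
M_5 = 42.36.
T_5 − M_5 = 1.92.

1.92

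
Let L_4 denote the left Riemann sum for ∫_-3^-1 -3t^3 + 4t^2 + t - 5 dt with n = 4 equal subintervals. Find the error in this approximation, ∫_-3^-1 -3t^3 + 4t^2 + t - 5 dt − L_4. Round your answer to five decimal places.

-28.83333

Exact integral: ∫_-3^-1 f(t) dt ≈ 80.6666667.
L_4 = 109.5.
Error ≈ 80.6666667 − 109.5 ≈ -28.83333.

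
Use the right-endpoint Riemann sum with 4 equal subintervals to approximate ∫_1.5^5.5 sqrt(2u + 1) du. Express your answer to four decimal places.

11.9043

Δu = (5.5 − 1.5)/4 = 1.
Right endpoints: 2.5, 3.5, 4.5, 5.5.
f(2.5) ≈ 2.4495, f(3.5) ≈ 2.8284, f(4.5) ≈ 3.1623, f(5.5) ≈ 3.4641.
Sum = Δu · [f(2.5) + f(3.5) + f(4.5) + f(5.5)].
Sum ≈ 11.9043.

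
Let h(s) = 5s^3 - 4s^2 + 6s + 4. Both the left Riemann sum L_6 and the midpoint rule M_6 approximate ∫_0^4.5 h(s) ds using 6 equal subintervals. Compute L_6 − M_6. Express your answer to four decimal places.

L_6 = 331.76953125.
M_6 ≈ 463.552734.
L_6 − M_6 ≈ -131.7832.

-131.7832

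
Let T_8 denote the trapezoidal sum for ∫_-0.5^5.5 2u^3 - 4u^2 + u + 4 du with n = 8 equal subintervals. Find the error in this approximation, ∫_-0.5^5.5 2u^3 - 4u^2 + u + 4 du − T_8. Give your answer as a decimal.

-6.1875

Exact integral: ∫_-0.5^5.5 f(u) du = 274.5.
T_8 = 280.6875.
Error = 274.5 − 280.6875 = -6.1875.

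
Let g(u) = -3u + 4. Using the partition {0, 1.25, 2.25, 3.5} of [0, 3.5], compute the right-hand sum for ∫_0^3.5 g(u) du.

Subinterval widths: 1.25, 1, 1.25.
Right endpoints: 1.25, 2.25, 3.5.
g(1.25) = 0.25, g(2.25) = -2.75, g(3.5) = -6.5.
Sum = Σ Δu_i · g(u_i).
Sum = -10.5625.

-10.5625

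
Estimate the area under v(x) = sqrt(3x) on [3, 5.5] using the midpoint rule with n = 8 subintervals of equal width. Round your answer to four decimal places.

8.8946

Δx = (5.5 − 3)/8 = 0.3125.
Midpoints: 3.15625, 3.46875, 3.78125, 4.09375, 4.40625, 4.71875, 5.03125, 5.34375.
v(3.15625) ≈ 3.0771, v(3.46875) ≈ 3.2259, v(3.78125) ≈ 3.3680, v(4.09375) ≈ 3.5045, v(4.40625) ≈ 3.6358, v(4.71875) ≈ 3.7625, v(5.03125) ≈ 3.8851, v(5.34375) ≈ 4.0039.
Sum = Δx · [v(3.15625) + v(3.46875) + v(3.78125) + ...].
Sum ≈ 8.8946.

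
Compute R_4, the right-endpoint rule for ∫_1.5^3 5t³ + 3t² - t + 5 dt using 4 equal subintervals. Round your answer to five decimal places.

149.62793

Δt = (3 − 1.5)/4 = 0.375.
Right endpoints: 1.875, 2.25, 2.625, 3.
f(1.875) = 23875/512, f(2.25) = 74.890625, f(2.625) = 58105/512, f(3) = 164.
Sum = Δt · [f(1.875) + f(2.25) + f(2.625) + f(3)].
Sum ≈ 149.62793.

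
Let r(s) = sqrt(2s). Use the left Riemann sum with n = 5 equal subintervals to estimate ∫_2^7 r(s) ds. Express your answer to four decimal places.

13.9043

Δs = (7 − 2)/5 = 1.
Left endpoints: 2, 3, 4, 5, 6.
r(2) ≈ 2.0000, r(3) ≈ 2.4495, r(4) ≈ 2.8284, r(5) ≈ 3.1623, r(6) ≈ 3.4641.
Sum = Δs · [r(2) + r(3) + r(4) + r(5) + r(6)].
Sum ≈ 13.9043.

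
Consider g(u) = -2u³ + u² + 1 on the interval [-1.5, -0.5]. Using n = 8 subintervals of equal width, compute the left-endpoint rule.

Δu = (-0.5 − (-1.5))/8 = 0.125.
Left endpoints: -1.5, -1.375, -1.25, -1.125, -1, -0.875, -0.75, -0.625.
g(-1.5) = 10, g(-1.375) = 8.08984375, g(-1.25) = 6.46875, g(-1.125) = 5.11328125, g(-1) = 4, g(-0.875) = 3.10546875, g(-0.75) = 2.40625, g(-0.625) = 1.87890625.
Sum = Δu · [g(-1.5) + g(-1.375) + g(-1.25) + ...].
Sum = 5.1328125.

5.1328125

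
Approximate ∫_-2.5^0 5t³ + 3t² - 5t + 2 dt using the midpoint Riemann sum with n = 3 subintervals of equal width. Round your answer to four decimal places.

Δt = (0 − (-2.5))/3 = 5/6.
Midpoints: -25/12, -1.25, -5/12.
f(-25/12) = -34169/1728, f(-1.25) = 3.171875, f(-5/12) = 7331/1728.
Sum = Δt · [f(-25/12) + f(-1.25) + f(-5/12)].
Sum ≈ -10.2995.

-10.2995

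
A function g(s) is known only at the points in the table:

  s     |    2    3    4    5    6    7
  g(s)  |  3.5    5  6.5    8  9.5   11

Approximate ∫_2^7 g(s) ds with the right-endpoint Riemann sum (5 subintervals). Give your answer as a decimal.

Δs = 1.
Sum = 1·[5 + 6.5 + 8 + 9.5 + 11] = 40.

40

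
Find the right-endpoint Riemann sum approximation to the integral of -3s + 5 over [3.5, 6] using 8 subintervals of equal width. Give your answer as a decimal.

Δs = (6 − 3.5)/8 = 0.3125.
Right endpoints: 3.8125, 4.125, 4.4375, 4.75, 5.0625, 5.375, 5.6875, 6.
f(3.8125) = -6.4375, f(4.125) = -7.375, f(4.4375) = -8.3125, f(4.75) = -9.25, f(5.0625) = -10.1875, f(5.375) = -11.125, f(5.6875) = -12.0625, f(6) = -13.
Sum = Δs · [f(3.8125) + f(4.125) + f(4.4375) + ...].
Sum = -24.296875.

-24.296875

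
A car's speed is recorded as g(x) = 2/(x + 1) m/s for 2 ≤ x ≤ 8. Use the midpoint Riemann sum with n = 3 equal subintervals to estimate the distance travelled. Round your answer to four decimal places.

2.1667

Δx = (8 − 2)/3 = 2.
Midpoints: 3, 5, 7.
g(3) = 0.5, g(5) = 1/3, g(7) = 0.25.
Sum = Δx · [g(3) + g(5) + g(7)].
Sum ≈ 2.1667.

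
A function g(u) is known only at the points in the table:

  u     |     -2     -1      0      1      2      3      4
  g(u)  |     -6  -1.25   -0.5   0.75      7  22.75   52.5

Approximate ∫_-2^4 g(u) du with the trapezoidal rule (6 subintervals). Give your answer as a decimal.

Δu = 1.
T_6 = (1/2)·[(-6) + 2·(-1.25) + 2·(-0.5) + 2·0.75 + 2·7 + 2·22.75 + 52.5] = 52.

52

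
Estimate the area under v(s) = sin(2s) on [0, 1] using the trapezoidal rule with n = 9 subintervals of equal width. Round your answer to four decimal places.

0.7052

Δs = (1 − 0)/9 = 1/9.
v(0) ≈ 0.0000, v(1/9) ≈ 0.2204, v(2/9) ≈ 0.4300, v(1/3) ≈ 0.6184, v(4/9) ≈ 0.7764, v(5/9) ≈ 0.8962, v(2/3) ≈ 0.9719, v(7/9) ≈ 0.9999, v(8/9) ≈ 0.9787, v(1) ≈ 0.9093.
T_9 = (Δs/2)·[v(s_0) + 2v(s_1) + ... + 2v(s_{8}) + v(s_9)].
Sum ≈ 0.7052.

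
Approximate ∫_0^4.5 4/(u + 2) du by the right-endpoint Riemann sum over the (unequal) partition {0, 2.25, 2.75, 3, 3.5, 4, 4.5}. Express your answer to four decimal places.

Subinterval widths: 2.25, 0.5, 0.25, 0.5, 0.5, 0.5.
Right endpoints: 2.25, 2.75, 3, 3.5, 4, 4.5.
f(2.25) = 16/17, f(2.75) = 16/19, f(3) = 0.8, f(3.5) = 8/11, f(4) = 2/3, f(4.5) = 8/13.
Sum = Σ Δu_i · f(u_i).
Sum ≈ 3.7434.

3.7434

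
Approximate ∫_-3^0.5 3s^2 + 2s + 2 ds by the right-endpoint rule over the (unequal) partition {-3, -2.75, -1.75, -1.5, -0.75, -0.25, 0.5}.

Subinterval widths: 0.25, 1, 0.25, 0.75, 0.5, 0.75.
Right endpoints: -2.75, -1.75, -1.5, -0.75, -0.25, 0.5.
f(-2.75) = 19.1875, f(-1.75) = 7.6875, f(-1.5) = 5.75, f(-0.75) = 2.1875, f(-0.25) = 1.6875, f(0.5) = 3.75.
Sum = Σ Δs_i · f(s_i).
Sum = 19.21875.

19.21875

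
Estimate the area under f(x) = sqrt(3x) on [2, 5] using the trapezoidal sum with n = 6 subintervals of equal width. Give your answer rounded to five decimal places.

Δx = (5 − 2)/6 = 0.5.
f(2) ≈ 2.44949, f(2.5) ≈ 2.73861, f(3) ≈ 3.00000, f(3.5) ≈ 3.24037, f(4) ≈ 3.46410, f(4.5) ≈ 3.67423, f(5) ≈ 3.87298.
T_6 = (Δx/2)·[f(x_0) + 2f(x_1) + ... + 2f(x_{5}) + f(x_6)].
Sum ≈ 9.63928.

9.63928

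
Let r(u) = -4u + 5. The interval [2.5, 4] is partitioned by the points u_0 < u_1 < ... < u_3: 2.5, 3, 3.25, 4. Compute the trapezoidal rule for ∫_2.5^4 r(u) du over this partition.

-12

Subinterval widths: 0.5, 0.25, 0.75.
r(2.5) = -5, r(3) = -7, r(3.25) = -8, r(4) = -11.
On each subinterval the trapezoid contributes (Δu_i/2)·[r(u_{i-1}) + r(u_i)].
Sum = -12.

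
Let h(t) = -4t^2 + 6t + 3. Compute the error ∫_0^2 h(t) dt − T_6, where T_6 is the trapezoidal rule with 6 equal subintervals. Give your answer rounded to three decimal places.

Exact integral: ∫_0^2 h(t) dt ≈ 7.33333.
T_6 ≈ 7.18519.
Error ≈ 7.33333 − 7.18519 ≈ 0.148.

0.148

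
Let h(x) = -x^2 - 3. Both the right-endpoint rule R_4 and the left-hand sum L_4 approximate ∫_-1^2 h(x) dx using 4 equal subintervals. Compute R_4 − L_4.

-2.25

R_4 = -13.40625.
L_4 = -11.15625.
R_4 − L_4 = -2.25.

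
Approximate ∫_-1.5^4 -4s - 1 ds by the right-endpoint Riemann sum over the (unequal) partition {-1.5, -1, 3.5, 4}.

Subinterval widths: 0.5, 4.5, 0.5.
Right endpoints: -1, 3.5, 4.
f(-1) = 3, f(3.5) = -15, f(4) = -17.
Sum = Σ Δs_i · f(s_i).
Sum = -74.5.

-74.5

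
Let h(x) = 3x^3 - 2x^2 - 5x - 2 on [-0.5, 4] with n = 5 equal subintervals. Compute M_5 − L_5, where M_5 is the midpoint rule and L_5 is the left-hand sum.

M_5 = 96.6515625.
L_5 = 46.9125.
M_5 − L_5 = 49.7390625.

49.7390625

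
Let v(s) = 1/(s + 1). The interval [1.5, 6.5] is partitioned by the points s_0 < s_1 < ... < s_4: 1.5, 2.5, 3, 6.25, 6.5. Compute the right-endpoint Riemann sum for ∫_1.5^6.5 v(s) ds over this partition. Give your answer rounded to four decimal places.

0.8923

Subinterval widths: 1, 0.5, 3.25, 0.25.
Right endpoints: 2.5, 3, 6.25, 6.5.
v(2.5) = 2/7, v(3) = 0.25, v(6.25) = 4/29, v(6.5) = 2/15.
Sum = Σ Δs_i · v(s_i).
Sum ≈ 0.8923.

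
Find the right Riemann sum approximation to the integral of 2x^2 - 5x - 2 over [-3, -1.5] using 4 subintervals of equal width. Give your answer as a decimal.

25.7578125

Δx = (-1.5 − (-3))/4 = 0.375.
Right endpoints: -2.625, -2.25, -1.875, -1.5.
f(-2.625) = 24.90625, f(-2.25) = 19.375, f(-1.875) = 14.40625, f(-1.5) = 10.
Sum = Δx · [f(-2.625) + f(-2.25) + f(-1.875) + f(-1.5)].
Sum = 25.7578125.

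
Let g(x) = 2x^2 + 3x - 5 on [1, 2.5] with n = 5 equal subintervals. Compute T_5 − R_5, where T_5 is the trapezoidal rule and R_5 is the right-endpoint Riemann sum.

-2.25

T_5 = 10.17.
R_5 = 12.42.
T_5 − R_5 = -2.25.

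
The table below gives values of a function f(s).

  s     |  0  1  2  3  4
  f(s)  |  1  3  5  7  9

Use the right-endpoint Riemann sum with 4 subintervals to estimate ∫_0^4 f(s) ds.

24

Δs = 1.
Sum = 1·[3 + 5 + 7 + 9] = 24.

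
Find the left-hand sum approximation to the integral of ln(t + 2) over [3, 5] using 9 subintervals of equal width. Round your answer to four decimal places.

3.5366

Δt = (5 − 3)/9 = 2/9.
Left endpoints: 3, 29/9, 31/9, 11/3, 35/9, 37/9, 13/3, 41/9, 43/9.
f(3) ≈ 1.6094, f(29/9) ≈ 1.6529, f(31/9) ≈ 1.6946, f(11/3) ≈ 1.7346, f(35/9) ≈ 1.7731, f(37/9) ≈ 1.8101, f(13/3) ≈ 1.8458, f(41/9) ≈ 1.8803, f(43/9) ≈ 1.9136.
Sum = Δt · [f(3) + f(29/9) + f(31/9) + ...].
Sum ≈ 3.5366.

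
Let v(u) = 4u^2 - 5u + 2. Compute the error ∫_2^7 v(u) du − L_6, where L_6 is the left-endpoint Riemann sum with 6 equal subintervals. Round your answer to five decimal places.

Exact integral: ∫_2^7 v(u) du ≈ 344.1666667.
L_6 ≈ 281.8981481.
Error ≈ 344.1666667 − 281.8981481 ≈ 62.26852.

62.26852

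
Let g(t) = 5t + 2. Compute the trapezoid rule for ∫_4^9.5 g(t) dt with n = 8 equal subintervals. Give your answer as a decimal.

196.625

Δt = (9.5 − 4)/8 = 0.6875.
g(4) = 22, g(4.6875) = 25.4375, g(5.375) = 28.875, g(6.0625) = 32.3125, g(6.75) = 35.75, g(7.4375) = 39.1875, g(8.125) = 42.625, g(8.8125) = 46.0625, g(9.5) = 49.5.
T_8 = (Δt/2)·[g(t_0) + 2g(t_1) + ... + 2g(t_{7}) + g(t_8)].
Sum = 196.625.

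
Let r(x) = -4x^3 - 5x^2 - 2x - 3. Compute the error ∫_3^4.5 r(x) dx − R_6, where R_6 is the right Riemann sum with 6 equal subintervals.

40.25

Exact integral: ∫_3^4.5 r(x) dx = -451.6875.
R_6 = -491.9375.
Error = -451.6875 − (-491.9375) = 40.25.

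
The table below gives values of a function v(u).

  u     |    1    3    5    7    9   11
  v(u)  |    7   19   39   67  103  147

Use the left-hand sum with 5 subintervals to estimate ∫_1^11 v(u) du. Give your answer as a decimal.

Δu = 2.
Sum = 2·[7 + 19 + 39 + 67 + 103] = 470.

470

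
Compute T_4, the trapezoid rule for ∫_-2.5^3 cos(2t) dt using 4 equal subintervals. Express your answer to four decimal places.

-0.1689

Δt = (3 − (-2.5))/4 = 1.375.
f(-2.5) ≈ 0.2837, f(-1.125) ≈ -0.6282, f(0.25) ≈ 0.8776, f(1.625) ≈ -0.9941, f(3) ≈ 0.9602.
T_4 = (Δt/2)·[f(t_0) + 2f(t_1) + 2f(t_2) + 2f(t_3) + f(t_4)].
Sum ≈ -0.1689.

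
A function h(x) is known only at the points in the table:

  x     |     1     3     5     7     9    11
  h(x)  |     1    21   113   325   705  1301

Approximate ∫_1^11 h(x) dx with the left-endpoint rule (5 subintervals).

2330

Δx = 2.
Sum = 2·[1 + 21 + 113 + 325 + 705] = 2330.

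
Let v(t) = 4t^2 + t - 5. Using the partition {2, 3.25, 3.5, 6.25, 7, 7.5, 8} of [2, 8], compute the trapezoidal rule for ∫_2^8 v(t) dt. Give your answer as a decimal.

Subinterval widths: 1.25, 0.25, 2.75, 0.75, 0.5, 0.5.
v(2) = 13, v(3.25) = 40.5, v(3.5) = 47.5, v(6.25) = 157.5, v(7) = 198, v(7.5) = 227.5, v(8) = 259.
On each subinterval the trapezoid contributes (Δt_i/2)·[v(t_{i-1}) + v(t_i)].
Sum = 687.625.

687.625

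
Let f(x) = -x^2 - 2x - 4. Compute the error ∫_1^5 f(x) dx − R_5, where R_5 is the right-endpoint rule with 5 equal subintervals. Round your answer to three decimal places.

Exact integral: ∫_1^5 f(x) dx ≈ -81.33333.
R_5 = -94.56.
Error ≈ -81.33333 − (-94.56) ≈ 13.227.

13.227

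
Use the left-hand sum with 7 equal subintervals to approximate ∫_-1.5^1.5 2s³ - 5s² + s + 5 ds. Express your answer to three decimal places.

-0.245

Δs = (1.5 − (-1.5))/7 = 3/7.
Left endpoints: -1.5, -15/14, -9/14, -3/14, 3/14, 9/14, 15/14.
f(-1.5) = -14.5, f(-15/14) = -1465/343, f(-9/14) = 1207/686, f(-3/14) = 1556/343, f(3/14) = 3433/686, f(9/14) = 1409/343, f(15/14) = 1915/686.
Sum = Δs · [f(-1.5) + f(-15/14) + f(-9/14) + ...].
Sum ≈ -0.245.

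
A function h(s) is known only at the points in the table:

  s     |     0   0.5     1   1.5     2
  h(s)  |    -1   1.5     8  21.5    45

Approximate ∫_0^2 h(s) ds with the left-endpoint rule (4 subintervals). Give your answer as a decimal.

15

Δs = 0.5.
Sum = 0.5·[(-1) + 1.5 + 8 + 21.5] = 15.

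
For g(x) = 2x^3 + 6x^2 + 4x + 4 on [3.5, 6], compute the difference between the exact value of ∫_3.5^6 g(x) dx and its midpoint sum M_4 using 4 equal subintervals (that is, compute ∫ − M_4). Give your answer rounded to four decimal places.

2.8076

Exact integral: ∫_3.5^6 g(x) dx = 976.71875.
M_4 ≈ 973.911133.
Error ≈ 976.71875 − 973.911133 ≈ 2.8076.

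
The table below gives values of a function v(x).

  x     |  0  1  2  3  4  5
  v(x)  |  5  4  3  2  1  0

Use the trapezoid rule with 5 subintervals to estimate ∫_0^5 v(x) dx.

12.5

Δx = 1.
T_5 = (1/2)·[5 + 2·4 + 2·3 + 2·2 + 2·1 + 0] = 12.5.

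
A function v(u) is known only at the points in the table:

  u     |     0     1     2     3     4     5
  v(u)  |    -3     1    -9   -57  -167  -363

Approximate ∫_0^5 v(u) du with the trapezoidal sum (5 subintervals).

-415

Δu = 1.
T_5 = (1/2)·[(-3) + 2·1 + 2·(-9) + 2·(-57) + 2·(-167) + (-363)] = -415.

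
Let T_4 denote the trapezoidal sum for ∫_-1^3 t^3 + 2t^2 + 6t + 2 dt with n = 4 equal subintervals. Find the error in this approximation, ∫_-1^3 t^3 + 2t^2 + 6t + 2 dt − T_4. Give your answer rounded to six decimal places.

Exact integral: ∫_-1^3 f(t) dt ≈ 70.66666667.
T_4 = 74.
Error ≈ 70.66666667 − 74 ≈ -3.333333.

-3.333333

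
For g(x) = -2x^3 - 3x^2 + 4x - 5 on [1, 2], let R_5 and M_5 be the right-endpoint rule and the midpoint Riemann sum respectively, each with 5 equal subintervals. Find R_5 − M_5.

R_5 = -15.48.
M_5 = -13.46.
R_5 − M_5 = -2.02.

-2.02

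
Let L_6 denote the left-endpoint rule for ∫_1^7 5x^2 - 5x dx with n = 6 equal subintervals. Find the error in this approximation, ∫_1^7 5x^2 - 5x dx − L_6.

100

Exact integral: ∫_1^7 f(x) dx = 450.
L_6 = 350.
Error = 450 − 350 = 100.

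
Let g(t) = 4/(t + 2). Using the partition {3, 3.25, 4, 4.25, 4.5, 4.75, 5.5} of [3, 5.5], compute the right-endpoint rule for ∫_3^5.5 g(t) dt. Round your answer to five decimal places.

Subinterval widths: 0.25, 0.75, 0.25, 0.25, 0.25, 0.75.
Right endpoints: 3.25, 4, 4.25, 4.5, 4.75, 5.5.
g(3.25) = 16/21, g(4) = 2/3, g(4.25) = 0.64, g(4.5) = 8/13, g(4.75) = 16/27, g(5.5) = 8/15.
Sum = Σ Δt_i · g(t_i).
Sum ≈ 1.55247.

1.55247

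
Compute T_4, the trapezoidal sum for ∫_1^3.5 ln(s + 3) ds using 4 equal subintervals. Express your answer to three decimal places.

Δs = (3.5 − 1)/4 = 0.625.
f(1) ≈ 1.386, f(1.625) ≈ 1.531, f(2.25) ≈ 1.658, f(2.875) ≈ 1.771, f(3.5) ≈ 1.872.
T_4 = (Δs/2)·[f(s_0) + 2f(s_1) + 2f(s_2) + 2f(s_3) + f(s_4)].
Sum ≈ 4.118.

4.118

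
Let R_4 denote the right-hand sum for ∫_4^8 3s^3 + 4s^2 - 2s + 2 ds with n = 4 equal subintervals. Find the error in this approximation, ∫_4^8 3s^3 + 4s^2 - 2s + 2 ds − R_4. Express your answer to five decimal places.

-802.66667

Exact integral: ∫_4^8 f(s) ds ≈ 3437.3333333.
R_4 = 4240.
Error ≈ 3437.3333333 − 4240 ≈ -802.66667.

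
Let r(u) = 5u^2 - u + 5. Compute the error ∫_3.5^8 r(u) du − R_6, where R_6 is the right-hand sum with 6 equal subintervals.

-97.453125

Exact integral: ∫_3.5^8 r(u) du = 778.5.
R_6 = 875.953125.
Error = 778.5 − 875.953125 = -97.453125.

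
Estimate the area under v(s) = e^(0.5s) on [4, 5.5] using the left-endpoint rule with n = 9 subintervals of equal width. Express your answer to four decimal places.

Δs = (5.5 − 4)/9 = 1/6.
Left endpoints: 4, 25/6, 13/3, 4.5, 14/3, 29/6, 5, 31/6, 16/3.
v(4) ≈ 7.3891, v(25/6) ≈ 8.0312, v(13/3) ≈ 8.7291, v(4.5) ≈ 9.4877, v(14/3) ≈ 10.3123, v(29/6) ≈ 11.2084, v(5) ≈ 12.1825, v(31/6) ≈ 13.2412, v(16/3) ≈ 14.3919.
Sum = Δs · [v(4) + v(25/6) + v(13/3) + ...].
Sum ≈ 15.8289.

15.8289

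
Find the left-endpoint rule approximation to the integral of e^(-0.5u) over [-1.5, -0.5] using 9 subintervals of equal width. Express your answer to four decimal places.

Δu = (-0.5 − (-1.5))/9 = 1/9.
Left endpoints: -1.5, -25/18, -23/18, -7/6, -19/18, -17/18, -5/6, -13/18, -11/18.
f(-1.5) ≈ 2.1170, f(-25/18) ≈ 2.0026, f(-23/18) ≈ 1.8944, f(-7/6) ≈ 1.7920, f(-19/18) ≈ 1.6952, f(-17/18) ≈ 1.6036, f(-5/6) ≈ 1.5169, f(-13/18) ≈ 1.4349, f(-11/18) ≈ 1.3574.
Sum = Δu · [f(-1.5) + f(-25/18) + f(-23/18) + ...].
Sum ≈ 1.7127.

1.7127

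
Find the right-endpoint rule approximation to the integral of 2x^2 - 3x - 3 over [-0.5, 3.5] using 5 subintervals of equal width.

Δx = (3.5 − (-0.5))/5 = 0.8.
Right endpoints: 0.3, 1.1, 1.9, 2.7, 3.5.
f(0.3) = -3.72, f(1.1) = -3.88, f(1.9) = -1.48, f(2.7) = 3.48, f(3.5) = 11.
Sum = Δx · [f(0.3) + f(1.1) + f(1.9) + f(2.7) + f(3.5)].
Sum = 4.32.

4.32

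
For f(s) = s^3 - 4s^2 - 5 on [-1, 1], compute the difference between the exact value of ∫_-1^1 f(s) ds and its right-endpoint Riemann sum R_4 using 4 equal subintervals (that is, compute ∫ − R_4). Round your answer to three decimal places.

-0.167

Exact integral: ∫_-1^1 f(s) ds ≈ -12.66667.
R_4 = -12.5.
Error ≈ -12.66667 − (-12.5) ≈ -0.167.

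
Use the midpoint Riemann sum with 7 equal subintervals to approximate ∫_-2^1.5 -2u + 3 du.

Δu = (1.5 − (-2))/7 = 0.5.
Midpoints: -1.75, -1.25, -0.75, -0.25, 0.25, 0.75, 1.25.
f(-1.75) = 6.5, f(-1.25) = 5.5, f(-0.75) = 4.5, f(-0.25) = 3.5, f(0.25) = 2.5, f(0.75) = 1.5, f(1.25) = 0.5.
Sum = Δu · [f(-1.75) + f(-1.25) + f(-0.75) + ...].
Sum = 12.25.

12.25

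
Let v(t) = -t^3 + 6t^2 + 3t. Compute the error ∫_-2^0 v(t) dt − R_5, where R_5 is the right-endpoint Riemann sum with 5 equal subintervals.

Exact integral: ∫_-2^0 v(t) dt = 14.
R_5 = 9.28.
Error = 14 − 9.28 = 4.72.

4.72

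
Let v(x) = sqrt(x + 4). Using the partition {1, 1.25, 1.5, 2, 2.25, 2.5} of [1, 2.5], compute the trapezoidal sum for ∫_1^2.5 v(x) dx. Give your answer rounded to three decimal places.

Subinterval widths: 0.25, 0.25, 0.5, 0.25, 0.25.
v(1) ≈ 2.236, v(1.25) ≈ 2.291, v(1.5) ≈ 2.345, v(2) ≈ 2.449, v(2.25) ≈ 2.500, v(2.5) ≈ 2.550.
On each subinterval the trapezoid contributes (Δx_i/2)·[v(x_{i-1}) + v(x_i)].
Sum ≈ 3.594.

3.594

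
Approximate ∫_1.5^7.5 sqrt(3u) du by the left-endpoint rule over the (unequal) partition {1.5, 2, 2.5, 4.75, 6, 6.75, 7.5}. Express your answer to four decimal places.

19.7229

Subinterval widths: 0.5, 0.5, 2.25, 1.25, 0.75, 0.75.
Left endpoints: 1.5, 2, 2.5, 4.75, 6, 6.75.
f(1.5) ≈ 2.1213, f(2) ≈ 2.4495, f(2.5) ≈ 2.7386, f(4.75) ≈ 3.7749, f(6) ≈ 4.2426, f(6.75) ≈ 4.5000.
Sum = Σ Δu_i · f(u_i).
Sum ≈ 19.7229.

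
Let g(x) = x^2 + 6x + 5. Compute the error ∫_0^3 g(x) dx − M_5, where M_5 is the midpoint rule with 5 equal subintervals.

0.09

Exact integral: ∫_0^3 g(x) dx = 51.
M_5 = 50.91.
Error = 51 − 50.91 = 0.09.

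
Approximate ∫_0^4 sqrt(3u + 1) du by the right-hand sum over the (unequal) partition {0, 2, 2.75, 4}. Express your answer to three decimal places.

12.079

Subinterval widths: 2, 0.75, 1.25.
Right endpoints: 2, 2.75, 4.
f(2) ≈ 2.646, f(2.75) ≈ 3.041, f(4) ≈ 3.606.
Sum = Σ Δu_i · f(u_i).
Sum ≈ 12.079.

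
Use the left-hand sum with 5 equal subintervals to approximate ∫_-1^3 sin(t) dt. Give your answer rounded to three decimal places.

Δt = (3 − (-1))/5 = 0.8.
Left endpoints: -1, -0.2, 0.6, 1.4, 2.2.
f(-1) ≈ -0.841, f(-0.2) ≈ -0.199, f(0.6) ≈ 0.565, f(1.4) ≈ 0.985, f(2.2) ≈ 0.808.
Sum = Δt · [f(-1) + f(-0.2) + f(0.6) + f(1.4) + f(2.2)].
Sum ≈ 1.055.

1.055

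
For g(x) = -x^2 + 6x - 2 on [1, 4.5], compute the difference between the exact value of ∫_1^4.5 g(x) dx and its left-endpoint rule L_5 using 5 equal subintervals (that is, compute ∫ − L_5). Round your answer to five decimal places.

0.89833

Exact integral: ∫_1^4.5 g(x) dx ≈ 20.7083333.
L_5 = 19.81.
Error ≈ 20.7083333 − 19.81 ≈ 0.89833.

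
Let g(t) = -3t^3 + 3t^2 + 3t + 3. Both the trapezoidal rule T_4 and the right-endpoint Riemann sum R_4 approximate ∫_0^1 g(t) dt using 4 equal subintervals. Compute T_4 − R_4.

-0.375

T_4 = 4.734375.
R_4 = 5.109375.
T_4 − R_4 = -0.375.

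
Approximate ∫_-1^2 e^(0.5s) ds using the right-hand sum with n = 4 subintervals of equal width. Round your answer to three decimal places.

5.065

Δs = (2 − (-1))/4 = 0.75.
Right endpoints: -0.25, 0.5, 1.25, 2.
f(-0.25) ≈ 0.882, f(0.5) ≈ 1.284, f(1.25) ≈ 1.868, f(2) ≈ 2.718.
Sum = Δs · [f(-0.25) + f(0.5) + f(1.25) + f(2)].
Sum ≈ 5.065.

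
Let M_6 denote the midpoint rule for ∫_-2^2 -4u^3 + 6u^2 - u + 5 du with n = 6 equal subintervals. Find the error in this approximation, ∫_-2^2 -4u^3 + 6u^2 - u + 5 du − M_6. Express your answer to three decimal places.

Exact integral: ∫_-2^2 f(u) du = 52.
M_6 ≈ 51.11111.
Error ≈ 52 − 51.11111 ≈ 0.889.

0.889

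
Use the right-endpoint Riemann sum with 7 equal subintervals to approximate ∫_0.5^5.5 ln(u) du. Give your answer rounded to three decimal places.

5.506

Δu = (5.5 − 0.5)/7 = 5/7.
Right endpoints: 17/14, 27/14, 37/14, 47/14, 57/14, 67/14, 5.5.
f(17/14) ≈ 0.194, f(27/14) ≈ 0.657, f(37/14) ≈ 0.972, f(47/14) ≈ 1.211, f(57/14) ≈ 1.404, f(67/14) ≈ 1.566, f(5.5) ≈ 1.705.
Sum = Δu · [f(17/14) + f(27/14) + f(37/14) + ...].
Sum ≈ 5.506.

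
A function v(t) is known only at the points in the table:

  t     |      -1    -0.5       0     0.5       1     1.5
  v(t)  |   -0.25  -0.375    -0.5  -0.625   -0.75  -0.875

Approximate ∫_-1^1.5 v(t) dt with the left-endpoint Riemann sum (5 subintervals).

-1.25

Δt = 0.5.
Sum = 0.5·[(-0.25) + (-0.375) + (-0.5) + (-0.625) + (-0.75)] = -1.25.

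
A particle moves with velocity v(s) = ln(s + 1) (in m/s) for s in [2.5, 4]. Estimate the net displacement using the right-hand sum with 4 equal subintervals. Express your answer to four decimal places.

Δs = (4 − 2.5)/4 = 0.375.
Right endpoints: 2.875, 3.25, 3.625, 4.
v(2.875) ≈ 1.3545, v(3.25) ≈ 1.4469, v(3.625) ≈ 1.5315, v(4) ≈ 1.6094.
Sum = Δs · [v(2.875) + v(3.25) + v(3.625) + v(4)].
Sum ≈ 2.2284.

2.2284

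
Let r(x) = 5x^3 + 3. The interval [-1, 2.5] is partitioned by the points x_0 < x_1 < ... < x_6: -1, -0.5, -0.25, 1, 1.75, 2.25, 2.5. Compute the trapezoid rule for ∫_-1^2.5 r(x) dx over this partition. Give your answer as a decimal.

Subinterval widths: 0.5, 0.25, 1.25, 0.75, 0.5, 0.25.
r(-1) = -2, r(-0.5) = 2.375, r(-0.25) = 2.921875, r(1) = 8, r(1.75) = 29.796875, r(2.25) = 59.953125, r(2.5) = 81.125.
On each subinterval the trapezoid contributes (Δx_i/2)·[r(x_{i-1}) + r(x_i)].
Sum = 61.828125.

61.828125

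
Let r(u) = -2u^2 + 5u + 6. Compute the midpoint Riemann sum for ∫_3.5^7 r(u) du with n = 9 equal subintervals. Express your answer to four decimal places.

Δu = (7 − 3.5)/9 = 7/18.
Midpoints: 133/36, 49/12, 161/36, 175/36, 5.25, 203/36, 217/36, 77/12, 245/36.
r(133/36) = -1831/648, r(49/12) = -499/72, r(161/36) = -7543/648, r(175/36) = -10987/648, r(5.25) = -22.875, r(203/36) = -19051/648, r(217/36) = -23671/648, r(77/12) = -3187/72, r(245/36) = -34087/648.
Sum = Δu · [r(133/36) + r(49/12) + r(161/36) + ...].
Sum ≈ -87.1201.

-87.1201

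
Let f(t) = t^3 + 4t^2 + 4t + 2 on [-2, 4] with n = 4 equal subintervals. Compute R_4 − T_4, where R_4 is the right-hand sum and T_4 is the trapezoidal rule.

R_4 = 315.75.
T_4 = 207.75.
R_4 − T_4 = 108.

108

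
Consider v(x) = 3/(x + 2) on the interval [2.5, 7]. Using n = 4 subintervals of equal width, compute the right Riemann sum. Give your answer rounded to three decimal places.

Δx = (7 − 2.5)/4 = 1.125.
Right endpoints: 3.625, 4.75, 5.875, 7.
v(3.625) = 8/15, v(4.75) = 4/9, v(5.875) = 8/21, v(7) = 1/3.
Sum = Δx · [v(3.625) + v(4.75) + v(5.875) + v(7)].
Sum ≈ 1.904.

1.904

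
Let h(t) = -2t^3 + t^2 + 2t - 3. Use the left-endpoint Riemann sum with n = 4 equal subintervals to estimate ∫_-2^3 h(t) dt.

0.9375

Δt = (3 − (-2))/4 = 1.25.
Left endpoints: -2, -0.75, 0.5, 1.75.
h(-2) = 13, h(-0.75) = -3.09375, h(0.5) = -2, h(1.75) = -7.15625.
Sum = Δt · [h(-2) + h(-0.75) + h(0.5) + h(1.75)].
Sum = 0.9375.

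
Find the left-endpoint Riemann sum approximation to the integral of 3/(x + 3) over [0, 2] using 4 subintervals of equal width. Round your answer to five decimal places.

Δx = (2 − 0)/4 = 0.5.
Left endpoints: 0, 0.5, 1, 1.5.
f(0) = 1, f(0.5) = 6/7, f(1) = 0.75, f(1.5) = 2/3.
Sum = Δx · [f(0) + f(0.5) + f(1) + f(1.5)].
Sum ≈ 1.63690.

1.63690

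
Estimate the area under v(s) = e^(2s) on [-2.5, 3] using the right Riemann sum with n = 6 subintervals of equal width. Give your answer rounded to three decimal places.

Δs = (3 − (-2.5))/6 = 11/12.
Right endpoints: -19/12, -2/3, 0.25, 7/6, 25/12, 3.
v(-19/12) ≈ 0.042, v(-2/3) ≈ 0.264, v(0.25) ≈ 1.649, v(7/6) ≈ 10.312, v(25/12) ≈ 64.500, v(3) ≈ 403.429.
Sum = Δs · [v(-19/12) + v(-2/3) + v(0.25) + ...].
Sum ≈ 440.179.

440.179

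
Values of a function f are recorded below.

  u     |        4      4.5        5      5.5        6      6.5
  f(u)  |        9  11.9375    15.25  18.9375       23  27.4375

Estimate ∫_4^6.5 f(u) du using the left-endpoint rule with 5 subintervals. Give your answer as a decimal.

39.0625

Δu = 0.5.
Sum = 0.5·[9 + 11.9375 + 15.25 + 18.9375 + 23] = 39.0625.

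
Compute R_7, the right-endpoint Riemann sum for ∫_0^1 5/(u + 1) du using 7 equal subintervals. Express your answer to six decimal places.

3.293526

Δu = (1 − 0)/7 = 1/7.
Right endpoints: 1/7, 2/7, 3/7, 4/7, 5/7, 6/7, 1.
f(1/7) = 4.375, f(2/7) = 35/9, f(3/7) = 3.5, f(4/7) = 35/11, f(5/7) = 35/12, f(6/7) = 35/13, f(1) = 2.5.
Sum = Δu · [f(1/7) + f(2/7) + f(3/7) + ...].
Sum ≈ 3.293526.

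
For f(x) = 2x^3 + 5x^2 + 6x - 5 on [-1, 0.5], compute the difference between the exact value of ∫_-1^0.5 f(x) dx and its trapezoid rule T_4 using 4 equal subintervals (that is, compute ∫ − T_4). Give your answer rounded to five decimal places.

-0.12305

Exact integral: ∫_-1^0.5 f(x) dx = -8.34375.
T_4 ≈ -8.2207031.
Error ≈ -8.34375 − (-8.2207031) ≈ -0.12305.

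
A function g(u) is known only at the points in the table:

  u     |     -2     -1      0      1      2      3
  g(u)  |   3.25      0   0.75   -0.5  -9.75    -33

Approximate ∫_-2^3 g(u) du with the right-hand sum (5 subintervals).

Δu = 1.
Sum = 1·[0 + 0.75 + (-0.5) + (-9.75) + (-33)] = -42.5.

-42.5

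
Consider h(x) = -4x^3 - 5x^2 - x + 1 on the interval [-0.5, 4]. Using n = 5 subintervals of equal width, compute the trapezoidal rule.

Δx = (4 − (-0.5))/5 = 0.9.
h(-0.5) = 0.75, h(0.4) = -0.456, h(1.3) = -17.538, h(2.2) = -67.992, h(3.1) = -169.314, h(4) = -339.
T_5 = (Δx/2)·[h(x_0) + 2h(x_1) + ... + 2h(x_{4}) + h(x_5)].
Sum = -381.9825.

-381.9825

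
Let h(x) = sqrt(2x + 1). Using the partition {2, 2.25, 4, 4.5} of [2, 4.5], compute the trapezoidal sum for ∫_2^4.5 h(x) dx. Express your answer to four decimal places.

Subinterval widths: 0.25, 1.75, 0.5.
h(2) ≈ 2.2361, h(2.25) ≈ 2.3452, h(4) ≈ 3.0000, h(4.5) ≈ 3.1623.
On each subinterval the trapezoid contributes (Δx_i/2)·[h(x_{i-1}) + h(x_i)].
Sum ≈ 6.7903.

6.7903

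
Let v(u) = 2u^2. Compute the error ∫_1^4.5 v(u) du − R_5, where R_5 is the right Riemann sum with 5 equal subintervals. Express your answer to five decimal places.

-14.04667

Exact integral: ∫_1^4.5 v(u) du ≈ 60.0833333.
R_5 = 74.13.
Error ≈ 60.0833333 − 74.13 ≈ -14.04667.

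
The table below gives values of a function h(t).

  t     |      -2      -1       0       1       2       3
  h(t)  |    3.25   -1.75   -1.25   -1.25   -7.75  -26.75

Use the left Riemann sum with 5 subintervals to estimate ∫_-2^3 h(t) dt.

Δt = 1.
Sum = 1·[3.25 + (-1.75) + (-1.25) + (-1.25) + (-7.75)] = -8.75.

-8.75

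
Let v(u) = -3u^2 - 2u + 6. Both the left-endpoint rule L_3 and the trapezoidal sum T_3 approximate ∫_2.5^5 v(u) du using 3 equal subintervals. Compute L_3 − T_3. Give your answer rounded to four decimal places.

L_3 ≈ -88.472222.
T_3 ≈ -113.993056.
L_3 − T_3 ≈ 25.5208.

25.5208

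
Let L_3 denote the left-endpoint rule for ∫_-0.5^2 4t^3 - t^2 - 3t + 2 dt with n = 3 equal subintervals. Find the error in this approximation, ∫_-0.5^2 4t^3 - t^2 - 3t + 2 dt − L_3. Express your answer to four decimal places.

Exact integral: ∫_-0.5^2 f(t) dt ≈ 12.604167.
L_3 ≈ 6.064815.
Error ≈ 12.604167 − 6.064815 ≈ 6.5394.

6.5394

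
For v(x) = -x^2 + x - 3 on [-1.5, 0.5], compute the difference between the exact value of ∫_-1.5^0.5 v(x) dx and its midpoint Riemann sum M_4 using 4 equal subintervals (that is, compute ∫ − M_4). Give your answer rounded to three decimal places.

Exact integral: ∫_-1.5^0.5 v(x) dx ≈ -8.16667.
M_4 = -8.125.
Error ≈ -8.16667 − (-8.125) ≈ -0.042.

-0.042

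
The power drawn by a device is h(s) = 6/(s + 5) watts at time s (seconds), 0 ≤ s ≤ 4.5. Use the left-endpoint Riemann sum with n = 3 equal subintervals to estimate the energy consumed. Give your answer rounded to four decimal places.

Δs = (4.5 − 0)/3 = 1.5.
Left endpoints: 0, 1.5, 3.
h(0) = 1.2, h(1.5) = 12/13, h(3) = 0.75.
Sum = Δs · [h(0) + h(1.5) + h(3)].
Sum ≈ 4.3096.

4.3096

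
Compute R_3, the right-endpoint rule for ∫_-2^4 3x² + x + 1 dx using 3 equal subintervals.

Δx = (4 − (-2))/3 = 2.
Right endpoints: 0, 2, 4.
f(0) = 1, f(2) = 15, f(4) = 53.
Sum = Δx · [f(0) + f(2) + f(4)].
Sum = 138.

138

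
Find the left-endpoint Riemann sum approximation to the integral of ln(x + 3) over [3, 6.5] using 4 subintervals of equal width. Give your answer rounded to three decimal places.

Δx = (6.5 − 3)/4 = 0.875.
Left endpoints: 3, 3.875, 4.75, 5.625.
f(3) ≈ 1.792, f(3.875) ≈ 1.928, f(4.75) ≈ 2.048, f(5.625) ≈ 2.155.
Sum = Δx · [f(3) + f(3.875) + f(4.75) + f(5.625)].
Sum ≈ 6.932.

6.932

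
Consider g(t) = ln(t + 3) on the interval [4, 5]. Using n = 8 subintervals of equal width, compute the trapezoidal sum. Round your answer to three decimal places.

Δt = (5 − 4)/8 = 0.125.
g(4) ≈ 1.946, g(4.125) ≈ 1.964, g(4.25) ≈ 1.981, g(4.375) ≈ 1.998, g(4.5) ≈ 2.015, g(4.625) ≈ 2.031, g(4.75) ≈ 2.048, g(4.875) ≈ 2.064, g(5) ≈ 2.079.
T_8 = (Δt/2)·[g(t_0) + 2g(t_1) + ... + 2g(t_{7}) + g(t_8)].
Sum ≈ 2.014.

2.014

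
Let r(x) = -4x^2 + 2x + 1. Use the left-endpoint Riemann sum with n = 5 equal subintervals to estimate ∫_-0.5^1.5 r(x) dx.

-0.08

Δx = (1.5 − (-0.5))/5 = 0.4.
Left endpoints: -0.5, -0.1, 0.3, 0.7, 1.1.
r(-0.5) = -1, r(-0.1) = 0.76, r(0.3) = 1.24, r(0.7) = 0.44, r(1.1) = -1.64.
Sum = Δx · [r(-0.5) + r(-0.1) + r(0.3) + r(0.7) + r(1.1)].
Sum = -0.08.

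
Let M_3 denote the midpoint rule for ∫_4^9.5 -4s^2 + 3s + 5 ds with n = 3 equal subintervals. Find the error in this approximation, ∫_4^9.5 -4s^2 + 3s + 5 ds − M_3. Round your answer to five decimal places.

Exact integral: ∫_4^9.5 f(s) ds ≈ -918.9583333.
M_3 ≈ -912.7962963.
Error ≈ -918.9583333 − (-912.7962963) ≈ -6.16204.

-6.16204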